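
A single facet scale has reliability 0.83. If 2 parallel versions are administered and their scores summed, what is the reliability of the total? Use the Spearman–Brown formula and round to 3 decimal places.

0.907

ρ_k = kρ / (1 + (k−1)ρ) = 2·0.83 / (1 + 1·0.83) = 1.660 / 1.830 = 0.907.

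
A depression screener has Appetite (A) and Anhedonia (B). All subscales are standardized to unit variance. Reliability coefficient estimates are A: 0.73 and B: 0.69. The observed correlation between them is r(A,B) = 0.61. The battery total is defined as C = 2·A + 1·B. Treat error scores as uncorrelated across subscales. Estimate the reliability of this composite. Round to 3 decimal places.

0.813

Var(C) = 2² + 1 + 2·[2·0.61] = 5 + 2.44 = 7.44.
Because errors are independent across components, Cov(Tᵢ,Tⱼ) = Cov(Xᵢ,Xⱼ); the off-diagonal part of the true-score variance is the same as above.
True-score variance = [2²·0.73 + 0.69] + 2.44 = 3.61 + 2.44 = 6.05.
Reliability = 6.05 / 7.44 = 0.813.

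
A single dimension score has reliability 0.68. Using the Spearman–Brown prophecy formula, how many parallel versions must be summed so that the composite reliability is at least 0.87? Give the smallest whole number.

k ≥ ρ*(1−ρ₁)/(ρ₁(1−ρ*)) = 0.87·0.32 / (0.68·0.13) = 3.149.
Smallest integer k = 4.

4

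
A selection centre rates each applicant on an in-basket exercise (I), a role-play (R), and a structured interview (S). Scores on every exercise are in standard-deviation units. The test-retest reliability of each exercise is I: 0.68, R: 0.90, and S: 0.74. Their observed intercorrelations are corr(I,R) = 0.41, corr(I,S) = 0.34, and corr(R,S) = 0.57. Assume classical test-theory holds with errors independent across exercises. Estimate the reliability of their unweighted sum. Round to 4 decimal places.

0.8794

Var(I+R+S) = 3 + 2·[0.41 + 0.34 + 0.57] = 3 + 2.64 = 5.64.
With uncorrelated errors the cross-covariances are all true-score covariance, so they carry over unchanged; only the diagonal terms shrink to ρᵢσᵢ².
True-score variance = [0.68 + 0.90 + 0.74] + 2.64 = 2.32 + 2.64 = 4.96.
Reliability = 4.96 / 5.64 = 0.8794.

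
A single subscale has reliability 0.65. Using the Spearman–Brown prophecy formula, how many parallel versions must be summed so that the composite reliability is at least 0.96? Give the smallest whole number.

k ≥ ρ*(1−ρ₁)/(ρ₁(1−ρ*)) = 0.96·0.35 / (0.65·0.04) = 12.923.
Smallest integer k = 13.

13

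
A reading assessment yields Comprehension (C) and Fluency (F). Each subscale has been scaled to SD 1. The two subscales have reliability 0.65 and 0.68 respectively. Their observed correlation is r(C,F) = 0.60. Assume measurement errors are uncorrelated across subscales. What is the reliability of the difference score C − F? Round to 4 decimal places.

Var(C−F) = 1 + 1 − 2·0.60 = 2 − 1.2 = 0.8.
Because errors are independent across components, Cov(Tᵢ,Tⱼ) = Cov(Xᵢ,Xⱼ); the off-diagonal part of the true-score variance is the same as above.
True-score variance = [0.65 + 0.68] − 1.2 = 1.33 − 1.2 = 0.13.
Reliability = 0.13 / 0.8 = 0.1625.

0.1625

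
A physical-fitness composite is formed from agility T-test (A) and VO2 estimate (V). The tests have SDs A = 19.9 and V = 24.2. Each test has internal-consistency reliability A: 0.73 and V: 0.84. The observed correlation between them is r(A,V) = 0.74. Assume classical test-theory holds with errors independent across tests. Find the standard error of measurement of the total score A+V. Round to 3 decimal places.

Var(total) = 981.65 + 712.738 = 1694.39.
True-score variance = 781.025 + 712.738 = 1493.76, so reliability = 0.8816.
Error variance = 1694.39 − 1493.76 = 200.625; SEM = √200.625 = 14.164.

14.164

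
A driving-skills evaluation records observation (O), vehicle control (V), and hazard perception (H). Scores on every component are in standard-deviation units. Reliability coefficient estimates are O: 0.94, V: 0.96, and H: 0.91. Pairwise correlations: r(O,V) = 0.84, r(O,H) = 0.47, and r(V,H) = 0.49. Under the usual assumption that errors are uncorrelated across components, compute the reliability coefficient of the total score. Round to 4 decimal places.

0.9712

Var(O+V+H) = 3 + 2·[0.84 + 0.47 + 0.49] = 3 + 3.6 = 6.6.
Under uncorrelated errors the observed covariances equal the true-score covariances, so only the own-variance terms attenuate.
True-score variance = [0.94 + 0.96 + 0.91] + 3.6 = 2.81 + 3.6 = 6.41.
Reliability = 6.41 / 6.6 = 0.9712.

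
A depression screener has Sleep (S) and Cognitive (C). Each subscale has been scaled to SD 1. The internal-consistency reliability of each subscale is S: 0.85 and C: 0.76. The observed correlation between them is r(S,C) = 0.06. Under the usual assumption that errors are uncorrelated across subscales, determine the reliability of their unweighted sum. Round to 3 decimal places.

Var(S+C) = 2 + 2·[0.06] = 2 + 0.12 = 2.12.
Under uncorrelated errors the observed covariances equal the true-score covariances, so only the own-variance terms attenuate.
True-score variance = [0.85 + 0.76] + 0.12 = 1.61 + 0.12 = 1.73.
Reliability = 1.73 / 2.12 = 0.816.

0.816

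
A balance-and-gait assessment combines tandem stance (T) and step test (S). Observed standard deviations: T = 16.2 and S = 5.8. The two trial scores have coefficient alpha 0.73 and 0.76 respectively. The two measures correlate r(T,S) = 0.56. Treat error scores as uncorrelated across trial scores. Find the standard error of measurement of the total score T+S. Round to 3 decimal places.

8.884

Var(total) = 296.08 + 105.235 = 401.315.
True-score variance = 217.148 + 105.235 = 322.383, so reliability = 0.8033.
Error variance = 401.315 − 322.383 = 78.9324; SEM = √78.9324 = 8.884.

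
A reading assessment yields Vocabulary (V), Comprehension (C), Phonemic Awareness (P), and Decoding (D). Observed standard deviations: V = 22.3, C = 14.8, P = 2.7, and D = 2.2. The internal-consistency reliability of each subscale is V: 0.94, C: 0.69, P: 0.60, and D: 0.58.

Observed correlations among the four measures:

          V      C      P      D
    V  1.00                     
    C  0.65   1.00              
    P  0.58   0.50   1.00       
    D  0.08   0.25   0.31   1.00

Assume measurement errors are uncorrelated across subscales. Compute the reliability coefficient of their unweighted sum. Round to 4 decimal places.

Var(V+C+P+D) = 22.3² + 14.8² + 2.7² + 2.2² + 2·[22.3·14.8·0.65 + 22.3·2.7·0.58 + 22.3·2.2·0.08 + 14.8·2.7·0.50 + 14.8·2.2·0.25 + 2.7·2.2·0.31] = 728.46 + 566.668 = 1295.13.
With uncorrelated errors the cross-covariances are all true-score covariance, so they carry over unchanged; only the diagonal terms shrink to ρᵢσᵢ².
True-score variance = [22.3²·0.94 + 14.8²·0.69 + 2.7²·0.60 + 2.2²·0.58] + 566.668 = 625.771 + 566.668 = 1192.44.
Reliability = 1192.44 / 1295.13 = 0.9207.

0.9207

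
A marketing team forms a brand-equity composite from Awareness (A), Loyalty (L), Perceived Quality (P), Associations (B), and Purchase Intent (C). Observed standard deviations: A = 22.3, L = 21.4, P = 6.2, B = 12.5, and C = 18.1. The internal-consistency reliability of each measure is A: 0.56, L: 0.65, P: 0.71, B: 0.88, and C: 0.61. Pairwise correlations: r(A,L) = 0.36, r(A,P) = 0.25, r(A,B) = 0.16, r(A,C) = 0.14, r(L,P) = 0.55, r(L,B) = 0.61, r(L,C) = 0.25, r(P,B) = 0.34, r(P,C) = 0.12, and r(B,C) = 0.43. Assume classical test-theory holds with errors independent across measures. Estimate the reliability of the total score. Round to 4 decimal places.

Var(A+L+P+B+C) = 22.3² + 21.4² + 6.2² + 12.5² + 18.1² + 2·[22.3·21.4·0.36 + 22.3·6.2·0.25 + 22.3·12.5·0.16 + 22.3·18.1·0.14 + 21.4·6.2·0.55 + 21.4·12.5·0.61 + 21.4·18.1·0.25 + 6.2·12.5·0.34 + 6.2·18.1·0.12 + 12.5·18.1·0.43] = 1477.55 + 1555.12 = 3032.67.
Under uncorrelated errors the observed covariances equal the true-score covariances, so only the own-variance terms attenuate.
True-score variance = [22.3²·0.56 + 21.4²·0.65 + 6.2²·0.71 + 12.5²·0.88 + 18.1²·0.61] + 1555.12 = 940.791 + 1555.12 = 2495.91.
Reliability = 2495.91 / 3032.67 = 0.8230.

0.8230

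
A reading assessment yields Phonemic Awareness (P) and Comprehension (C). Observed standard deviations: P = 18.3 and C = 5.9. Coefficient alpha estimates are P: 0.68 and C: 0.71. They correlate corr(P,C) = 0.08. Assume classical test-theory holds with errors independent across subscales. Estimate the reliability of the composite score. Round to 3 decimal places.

Var(P+C) = 18.3² + 5.9² + 2·[18.3·5.9·0.08] = 369.7 + 17.2752 = 386.975.
Under uncorrelated errors the observed covariances equal the true-score covariances, so only the own-variance terms attenuate.
True-score variance = [18.3²·0.68 + 5.9²·0.71] + 17.2752 = 252.44 + 17.2752 = 269.716.
Reliability = 269.716 / 386.975 = 0.697.

0.697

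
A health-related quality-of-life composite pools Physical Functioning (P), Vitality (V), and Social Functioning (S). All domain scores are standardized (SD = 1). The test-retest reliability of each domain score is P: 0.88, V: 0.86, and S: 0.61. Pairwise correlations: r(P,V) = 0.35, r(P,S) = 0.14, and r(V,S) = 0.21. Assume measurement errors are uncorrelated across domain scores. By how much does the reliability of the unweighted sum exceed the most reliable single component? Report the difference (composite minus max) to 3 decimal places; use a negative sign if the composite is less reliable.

Var(sum) = 3 + 1.4 = 4.4; true-score variance = 2.35 + 1.4 = 3.75; composite reliability = 0.8523.
Max component reliability = 0.8800.
Difference = 0.8523 − 0.8800 = -0.028.

-0.028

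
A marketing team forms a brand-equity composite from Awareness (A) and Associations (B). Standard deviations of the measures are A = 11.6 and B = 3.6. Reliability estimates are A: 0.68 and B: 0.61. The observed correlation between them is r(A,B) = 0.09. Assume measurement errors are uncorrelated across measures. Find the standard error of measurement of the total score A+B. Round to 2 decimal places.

Var(total) = 147.52 + 7.5168 = 155.037.
True-score variance = 99.4064 + 7.5168 = 106.923, so reliability = 0.6897.
Error variance = 155.037 − 106.923 = 48.1136; SEM = √48.1136 = 6.94.

6.94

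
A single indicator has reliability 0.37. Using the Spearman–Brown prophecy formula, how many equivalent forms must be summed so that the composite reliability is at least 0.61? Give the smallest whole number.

k ≥ ρ*(1−ρ₁)/(ρ₁(1−ρ*)) = 0.61·0.63 / (0.37·0.39) = 2.663.
Smallest integer k = 3.

3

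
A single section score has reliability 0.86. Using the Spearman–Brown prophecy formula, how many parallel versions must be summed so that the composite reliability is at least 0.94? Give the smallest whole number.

k ≥ ρ*(1−ρ₁)/(ρ₁(1−ρ*)) = 0.94·0.14 / (0.86·0.06) = 2.550.
Smallest integer k = 3.

3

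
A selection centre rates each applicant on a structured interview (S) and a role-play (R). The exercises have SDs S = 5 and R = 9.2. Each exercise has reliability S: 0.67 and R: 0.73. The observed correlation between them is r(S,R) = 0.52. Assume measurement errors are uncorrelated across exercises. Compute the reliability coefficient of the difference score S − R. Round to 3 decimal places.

Var(S−R) = 5² + 9.2² − 2·5·9.2·0.52 = 109.64 − 47.84 = 61.8.
Because errors are independent across components, Cov(Tᵢ,Tⱼ) = Cov(Xᵢ,Xⱼ); the off-diagonal part of the true-score variance is the same as above.
True-score variance = [5²·0.67 + 9.2²·0.73] − 47.84 = 78.5372 − 47.84 = 30.6972.
Reliability = 30.6972 / 61.8 = 0.497.

0.497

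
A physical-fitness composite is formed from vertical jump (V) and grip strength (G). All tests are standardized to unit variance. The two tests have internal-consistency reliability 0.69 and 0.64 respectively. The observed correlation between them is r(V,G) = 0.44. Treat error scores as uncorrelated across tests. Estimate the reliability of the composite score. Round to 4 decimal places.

0.7674

Var(V+G) = 2 + 2·[0.44] = 2 + 0.88 = 2.88.
Under uncorrelated errors the observed covariances equal the true-score covariances, so only the own-variance terms attenuate.
True-score variance = [0.69 + 0.64] + 0.88 = 1.33 + 0.88 = 2.21.
Reliability = 2.21 / 2.88 = 0.7674.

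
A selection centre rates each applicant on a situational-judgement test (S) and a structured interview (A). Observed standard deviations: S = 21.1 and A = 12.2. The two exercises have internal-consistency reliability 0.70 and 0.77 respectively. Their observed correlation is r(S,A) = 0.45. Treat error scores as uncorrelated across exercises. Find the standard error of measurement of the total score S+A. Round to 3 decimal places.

12.954

Var(total) = 594.05 + 231.678 = 825.728.
True-score variance = 426.254 + 231.678 = 657.932, so reliability = 0.7968.
Error variance = 825.728 − 657.932 = 167.796; SEM = √167.796 = 12.954.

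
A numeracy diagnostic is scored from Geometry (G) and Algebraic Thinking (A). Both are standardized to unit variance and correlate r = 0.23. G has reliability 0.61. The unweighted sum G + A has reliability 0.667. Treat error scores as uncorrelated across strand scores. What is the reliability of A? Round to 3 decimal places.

Var(G+A) = 2 + 2·0.23 = 2.460.
True-score variance = ρ_G + ρ_A + 2·0.23, so 0.667 = (0.61 + ρ_A + 0.46) / 2.460.
ρ_A = 0.667·2.460 − 0.61 − 0.46 = 0.571.

0.571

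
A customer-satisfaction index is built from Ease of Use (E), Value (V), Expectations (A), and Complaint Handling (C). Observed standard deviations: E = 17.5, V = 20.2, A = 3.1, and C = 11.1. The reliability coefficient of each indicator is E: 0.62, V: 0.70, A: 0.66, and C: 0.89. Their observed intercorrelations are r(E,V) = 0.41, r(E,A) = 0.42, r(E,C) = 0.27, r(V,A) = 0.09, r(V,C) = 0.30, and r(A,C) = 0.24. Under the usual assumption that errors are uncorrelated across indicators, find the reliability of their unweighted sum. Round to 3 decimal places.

Var(E+V+A+C) = 17.5² + 20.2² + 3.1² + 11.1² + 2·[17.5·20.2·0.41 + 17.5·3.1·0.42 + 17.5·11.1·0.27 + 20.2·3.1·0.09 + 20.2·11.1·0.30 + 3.1·11.1·0.24] = 847.11 + 602.655 = 1449.77.
Under uncorrelated errors the observed covariances equal the true-score covariances, so only the own-variance terms attenuate.
True-score variance = [17.5²·0.62 + 20.2²·0.70 + 3.1²·0.66 + 11.1²·0.89] + 602.655 = 591.502 + 602.655 = 1194.16.
Reliability = 1194.16 / 1449.77 = 0.824.

0.824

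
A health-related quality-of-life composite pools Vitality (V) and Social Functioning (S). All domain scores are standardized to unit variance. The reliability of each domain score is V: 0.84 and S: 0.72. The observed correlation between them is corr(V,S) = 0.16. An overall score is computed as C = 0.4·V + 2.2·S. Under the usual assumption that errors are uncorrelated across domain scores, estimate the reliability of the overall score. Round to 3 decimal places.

0.739

Var(C) = 0.4² + 2.2² + 2·[0.88·0.16] = 5 + 0.2816 = 5.2816.
With uncorrelated errors the cross-covariances are all true-score covariance, so they carry over unchanged; only the diagonal terms shrink to ρᵢσᵢ².
True-score variance = [0.4²·0.84 + 2.2²·0.72] + 0.2816 = 3.6192 + 0.2816 = 3.9008.
Reliability = 3.9008 / 5.2816 = 0.739.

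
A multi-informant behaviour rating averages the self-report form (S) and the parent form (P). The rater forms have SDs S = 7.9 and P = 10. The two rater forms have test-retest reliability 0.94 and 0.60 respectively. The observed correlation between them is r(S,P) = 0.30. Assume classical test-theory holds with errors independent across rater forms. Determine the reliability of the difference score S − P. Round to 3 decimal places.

0.620

Var(S−P) = 7.9² + 10² − 2·7.9·10·0.30 = 162.41 − 47.4 = 115.01.
With uncorrelated errors the cross-covariances are all true-score covariance, so they carry over unchanged; only the diagonal terms shrink to ρᵢσᵢ².
True-score variance = [7.9²·0.94 + 10²·0.60] − 47.4 = 118.665 − 47.4 = 71.2654.
Reliability = 71.2654 / 115.01 = 0.620.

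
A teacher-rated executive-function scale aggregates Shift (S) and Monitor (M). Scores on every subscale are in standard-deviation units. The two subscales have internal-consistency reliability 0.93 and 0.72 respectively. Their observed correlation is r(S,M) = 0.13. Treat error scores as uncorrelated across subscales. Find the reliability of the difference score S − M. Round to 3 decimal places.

Var(S−M) = 1 + 1 − 2·0.13 = 2 − 0.26 = 1.74.
With uncorrelated errors the cross-covariances are all true-score covariance, so they carry over unchanged; only the diagonal terms shrink to ρᵢσᵢ².
True-score variance = [0.93 + 0.72] − 0.26 = 1.65 − 0.26 = 1.39.
Reliability = 1.39 / 1.74 = 0.799.

0.799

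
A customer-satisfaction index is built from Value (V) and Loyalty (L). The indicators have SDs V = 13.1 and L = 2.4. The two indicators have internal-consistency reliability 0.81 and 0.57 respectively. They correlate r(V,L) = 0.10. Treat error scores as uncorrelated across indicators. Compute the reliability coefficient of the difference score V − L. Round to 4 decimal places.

Var(V−L) = 13.1² + 2.4² − 2·13.1·2.4·0.10 = 177.37 − 6.288 = 171.082.
Under uncorrelated errors the observed covariances equal the true-score covariances, so only the own-variance terms attenuate.
True-score variance = [13.1²·0.81 + 2.4²·0.57] − 6.288 = 142.287 − 6.288 = 135.999.
Reliability = 135.999 / 171.082 = 0.7949.

0.7949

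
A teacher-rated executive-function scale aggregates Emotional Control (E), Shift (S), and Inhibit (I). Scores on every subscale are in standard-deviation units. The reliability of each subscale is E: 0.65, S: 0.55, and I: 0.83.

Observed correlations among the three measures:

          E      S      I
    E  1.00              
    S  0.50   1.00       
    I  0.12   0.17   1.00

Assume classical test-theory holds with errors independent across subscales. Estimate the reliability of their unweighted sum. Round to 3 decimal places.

Var(E+S+I) = 3 + 2·[0.50 + 0.12 + 0.17] = 3 + 1.58 = 4.58.
Under uncorrelated errors the observed covariances equal the true-score covariances, so only the own-variance terms attenuate.
True-score variance = [0.65 + 0.55 + 0.83] + 1.58 = 2.03 + 1.58 = 3.61.
Reliability = 3.61 / 4.58 = 0.788.

0.788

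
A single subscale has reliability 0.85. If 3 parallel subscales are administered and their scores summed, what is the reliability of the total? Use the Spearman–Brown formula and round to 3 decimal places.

ρ_k = kρ / (1 + (k−1)ρ) = 3·0.85 / (1 + 2·0.85) = 2.550 / 2.700 = 0.944.

0.944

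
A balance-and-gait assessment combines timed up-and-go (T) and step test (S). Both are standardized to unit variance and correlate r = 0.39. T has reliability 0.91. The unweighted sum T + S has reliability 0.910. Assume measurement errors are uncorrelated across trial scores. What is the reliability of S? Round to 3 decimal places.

Var(T+S) = 2 + 2·0.39 = 2.780.
True-score variance = ρ_T + ρ_S + 2·0.39, so 0.910 = (0.91 + ρ_S + 0.78) / 2.780.
ρ_S = 0.910·2.780 − 0.91 − 0.78 = 0.840.

0.840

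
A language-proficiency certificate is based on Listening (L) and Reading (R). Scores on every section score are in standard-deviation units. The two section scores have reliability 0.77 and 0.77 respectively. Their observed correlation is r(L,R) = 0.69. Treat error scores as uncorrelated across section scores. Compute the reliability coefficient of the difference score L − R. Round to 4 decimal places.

0.2581

Var(L−R) = 1 + 1 − 2·0.69 = 2 − 1.38 = 0.62.
Under uncorrelated errors the observed covariances equal the true-score covariances, so only the own-variance terms attenuate.
True-score variance = [0.77 + 0.77] − 1.38 = 1.54 − 1.38 = 0.16.
Reliability = 0.16 / 0.62 = 0.2581.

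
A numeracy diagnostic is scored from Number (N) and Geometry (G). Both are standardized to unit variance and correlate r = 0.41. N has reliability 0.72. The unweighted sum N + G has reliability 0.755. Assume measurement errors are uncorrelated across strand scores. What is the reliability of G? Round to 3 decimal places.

Var(N+G) = 2 + 2·0.41 = 2.820.
True-score variance = ρ_N + ρ_G + 2·0.41, so 0.755 = (0.72 + ρ_G + 0.82) / 2.820.
ρ_G = 0.755·2.820 − 0.72 − 0.82 = 0.589.

0.589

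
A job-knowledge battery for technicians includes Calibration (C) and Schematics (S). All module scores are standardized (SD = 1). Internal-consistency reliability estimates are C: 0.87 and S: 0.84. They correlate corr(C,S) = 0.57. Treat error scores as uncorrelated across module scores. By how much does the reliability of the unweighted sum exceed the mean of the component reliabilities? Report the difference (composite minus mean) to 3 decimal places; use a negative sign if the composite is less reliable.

0.053

Var(sum) = 2 + 1.14 = 3.14; true-score variance = 1.71 + 1.14 = 2.85; composite reliability = 0.9076.
Mean component reliability = 0.8550.
Difference = 0.9076 − 0.8550 = 0.053.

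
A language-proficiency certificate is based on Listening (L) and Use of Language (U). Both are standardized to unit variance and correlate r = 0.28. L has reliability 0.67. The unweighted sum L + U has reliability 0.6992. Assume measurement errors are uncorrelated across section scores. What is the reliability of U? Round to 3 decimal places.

Var(L+U) = 2 + 2·0.28 = 2.560.
True-score variance = ρ_L + ρ_U + 2·0.28, so 0.6992 = (0.67 + ρ_U + 0.56) / 2.560.
ρ_U = 0.6992·2.560 − 0.67 − 0.56 = 0.560.

0.560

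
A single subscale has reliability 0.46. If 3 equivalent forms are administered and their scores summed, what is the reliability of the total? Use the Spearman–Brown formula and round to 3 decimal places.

0.719

ρ_k = kρ / (1 + (k−1)ρ) = 3·0.46 / (1 + 2·0.46) = 1.380 / 1.920 = 0.719.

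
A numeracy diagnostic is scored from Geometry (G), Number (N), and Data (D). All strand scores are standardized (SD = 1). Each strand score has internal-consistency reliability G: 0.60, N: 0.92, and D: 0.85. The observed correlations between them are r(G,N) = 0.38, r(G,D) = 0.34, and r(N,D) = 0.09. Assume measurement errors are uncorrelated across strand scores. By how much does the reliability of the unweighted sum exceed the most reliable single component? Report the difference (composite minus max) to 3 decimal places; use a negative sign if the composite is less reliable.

Var(sum) = 3 + 1.62 = 4.62; true-score variance = 2.37 + 1.62 = 3.99; composite reliability = 0.8636.
Max component reliability = 0.9200.
Difference = 0.8636 − 0.9200 = -0.056.

-0.056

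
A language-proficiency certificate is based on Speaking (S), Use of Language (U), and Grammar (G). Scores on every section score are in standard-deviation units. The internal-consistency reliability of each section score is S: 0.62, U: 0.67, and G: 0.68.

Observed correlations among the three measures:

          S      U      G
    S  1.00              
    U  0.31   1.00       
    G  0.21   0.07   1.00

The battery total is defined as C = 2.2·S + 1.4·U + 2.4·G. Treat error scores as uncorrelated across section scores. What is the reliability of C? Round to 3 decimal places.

Var(C) = 2.2² + 1.4² + 2.4² + 2·[3.08·0.31 + 5.28·0.21 + 3.36·0.07] = 12.56 + 4.5976 = 17.1576.
Under uncorrelated errors the observed covariances equal the true-score covariances, so only the own-variance terms attenuate.
True-score variance = [2.2²·0.62 + 1.4²·0.67 + 2.4²·0.68] + 4.5976 = 8.2308 + 4.5976 = 12.8284.
Reliability = 12.8284 / 17.1576 = 0.748.

0.748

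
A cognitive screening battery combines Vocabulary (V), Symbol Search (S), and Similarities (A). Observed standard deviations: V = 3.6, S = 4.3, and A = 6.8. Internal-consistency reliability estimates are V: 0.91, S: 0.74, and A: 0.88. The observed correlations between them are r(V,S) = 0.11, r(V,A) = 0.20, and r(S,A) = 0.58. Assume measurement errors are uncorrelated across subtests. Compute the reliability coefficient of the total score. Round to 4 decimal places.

0.9077

Var(V+S+A) = 3.6² + 4.3² + 6.8² + 2·[3.6·4.3·0.11 + 3.6·6.8·0.20 + 4.3·6.8·0.58] = 77.69 + 47.116 = 124.806.
With uncorrelated errors the cross-covariances are all true-score covariance, so they carry over unchanged; only the diagonal terms shrink to ρᵢσᵢ².
True-score variance = [3.6²·0.91 + 4.3²·0.74 + 6.8²·0.88] + 47.116 = 66.1674 + 47.116 = 113.283.
Reliability = 113.283 / 124.806 = 0.9077.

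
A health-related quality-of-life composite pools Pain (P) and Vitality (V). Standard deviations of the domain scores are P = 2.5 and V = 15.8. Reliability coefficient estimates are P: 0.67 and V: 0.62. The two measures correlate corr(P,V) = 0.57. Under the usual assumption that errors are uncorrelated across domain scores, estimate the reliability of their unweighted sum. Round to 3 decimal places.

0.678

Var(P+V) = 2.5² + 15.8² + 2·[2.5·15.8·0.57] = 255.89 + 45.03 = 300.92.
With uncorrelated errors the cross-covariances are all true-score covariance, so they carry over unchanged; only the diagonal terms shrink to ρᵢσᵢ².
True-score variance = [2.5²·0.67 + 15.8²·0.62] + 45.03 = 158.964 + 45.03 = 203.994.
Reliability = 203.994 / 300.92 = 0.678.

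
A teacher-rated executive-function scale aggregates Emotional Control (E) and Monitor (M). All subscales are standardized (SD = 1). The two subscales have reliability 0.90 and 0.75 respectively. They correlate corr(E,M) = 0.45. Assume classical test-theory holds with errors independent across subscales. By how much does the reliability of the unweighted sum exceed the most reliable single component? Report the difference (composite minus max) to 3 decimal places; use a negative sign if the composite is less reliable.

Var(sum) = 2 + 0.9 = 2.9; true-score variance = 1.65 + 0.9 = 2.55; composite reliability = 0.8793.
Max component reliability = 0.9000.
Difference = 0.8793 − 0.9000 = -0.021.

-0.021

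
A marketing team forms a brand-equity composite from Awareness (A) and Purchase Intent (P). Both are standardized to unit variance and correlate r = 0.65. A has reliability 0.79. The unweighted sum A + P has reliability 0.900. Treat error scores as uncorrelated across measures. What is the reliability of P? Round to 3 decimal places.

Var(A+P) = 2 + 2·0.65 = 3.300.
True-score variance = ρ_A + ρ_P + 2·0.65, so 0.900 = (0.79 + ρ_P + 1.30) / 3.300.
ρ_P = 0.900·3.300 − 0.79 − 1.30 = 0.880.

0.880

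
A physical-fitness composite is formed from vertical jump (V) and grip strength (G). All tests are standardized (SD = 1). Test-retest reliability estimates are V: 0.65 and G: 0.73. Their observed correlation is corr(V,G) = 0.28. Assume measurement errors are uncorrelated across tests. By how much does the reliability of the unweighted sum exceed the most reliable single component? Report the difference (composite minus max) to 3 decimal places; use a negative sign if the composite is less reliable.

0.028

Var(sum) = 2 + 0.56 = 2.56; true-score variance = 1.38 + 0.56 = 1.94; composite reliability = 0.7578.
Max component reliability = 0.7300.
Difference = 0.7578 − 0.7300 = 0.028.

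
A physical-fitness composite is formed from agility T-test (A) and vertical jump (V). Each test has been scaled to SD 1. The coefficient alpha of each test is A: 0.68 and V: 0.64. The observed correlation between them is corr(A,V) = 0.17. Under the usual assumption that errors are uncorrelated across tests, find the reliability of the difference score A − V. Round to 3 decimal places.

0.590

Var(A−V) = 1 + 1 − 2·0.17 = 2 − 0.34 = 1.66.
Because errors are independent across components, Cov(Tᵢ,Tⱼ) = Cov(Xᵢ,Xⱼ); the off-diagonal part of the true-score variance is the same as above.
True-score variance = [0.68 + 0.64] − 0.34 = 1.32 − 0.34 = 0.98.
Reliability = 0.98 / 1.66 = 0.590.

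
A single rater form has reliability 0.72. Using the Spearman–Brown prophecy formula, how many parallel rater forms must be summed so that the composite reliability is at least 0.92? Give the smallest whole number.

k ≥ ρ*(1−ρ₁)/(ρ₁(1−ρ*)) = 0.92·0.28 / (0.72·0.08) = 4.472.
Smallest integer k = 5.

5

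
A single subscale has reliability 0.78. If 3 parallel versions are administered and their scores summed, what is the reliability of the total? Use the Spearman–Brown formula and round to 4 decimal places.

ρ_k = kρ / (1 + (k−1)ρ) = 3·0.78 / (1 + 2·0.78) = 2.340 / 2.560 = 0.9141.

0.9141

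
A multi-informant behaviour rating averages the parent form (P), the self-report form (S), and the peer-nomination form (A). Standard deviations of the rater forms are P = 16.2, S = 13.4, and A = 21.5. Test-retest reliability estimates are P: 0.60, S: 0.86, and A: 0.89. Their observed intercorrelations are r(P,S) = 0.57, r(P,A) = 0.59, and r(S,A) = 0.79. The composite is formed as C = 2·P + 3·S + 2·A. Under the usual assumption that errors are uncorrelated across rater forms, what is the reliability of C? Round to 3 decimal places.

Var(C) = 2²·16.2² + 3²·13.4² + 2²·21.5² + 2·[6·16.2·13.4·0.57 + 4·16.2·21.5·0.59 + 6·13.4·21.5·0.79] = 4514.8 + 5859.99 = 10374.8.
With uncorrelated errors the cross-covariances are all true-score covariance, so they carry over unchanged; only the diagonal terms shrink to ρᵢσᵢ².
True-score variance = [2²·16.2²·0.60 + 3²·13.4²·0.86 + 2²·21.5²·0.89] + 5859.99 = 3665.26 + 5859.99 = 9525.25.
Reliability = 9525.25 / 10374.8 = 0.918.

0.918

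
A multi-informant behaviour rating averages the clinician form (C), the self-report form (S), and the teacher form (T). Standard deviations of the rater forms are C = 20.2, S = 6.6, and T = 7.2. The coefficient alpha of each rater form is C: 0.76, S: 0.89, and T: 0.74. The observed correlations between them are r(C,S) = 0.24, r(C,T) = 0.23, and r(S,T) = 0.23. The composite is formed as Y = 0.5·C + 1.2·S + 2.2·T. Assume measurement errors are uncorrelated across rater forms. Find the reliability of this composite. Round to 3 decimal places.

0.835

Var(Y) = 0.5²·20.2² + 1.2²·6.6² + 2.2²·7.2² + 2·[0.6·20.2·6.6·0.24 + 1.1·20.2·7.2·0.23 + 2.64·6.6·7.2·0.23] = 415.642 + 169.697 = 585.339.
With uncorrelated errors the cross-covariances are all true-score covariance, so they carry over unchanged; only the diagonal terms shrink to ρᵢσᵢ².
True-score variance = [0.5²·20.2²·0.76 + 1.2²·6.6²·0.89 + 2.2²·7.2²·0.74] + 169.697 = 319.024 + 169.697 = 488.721.
Reliability = 488.721 / 585.339 = 0.835.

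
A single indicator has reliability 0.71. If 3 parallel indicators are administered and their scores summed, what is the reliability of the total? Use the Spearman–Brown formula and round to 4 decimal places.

ρ_k = kρ / (1 + (k−1)ρ) = 3·0.71 / (1 + 2·0.71) = 2.130 / 2.420 = 0.8802.

0.8802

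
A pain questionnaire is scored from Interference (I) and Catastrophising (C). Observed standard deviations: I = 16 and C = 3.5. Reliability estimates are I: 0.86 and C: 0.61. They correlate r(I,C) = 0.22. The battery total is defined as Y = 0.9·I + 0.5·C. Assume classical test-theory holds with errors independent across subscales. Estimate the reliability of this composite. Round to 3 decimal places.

Var(Y) = 0.9²·16² + 0.5²·3.5² + 2·[0.45·16·3.5·0.22] = 210.423 + 11.088 = 221.511.
Under uncorrelated errors the observed covariances equal the true-score covariances, so only the own-variance terms attenuate.
True-score variance = [0.9²·16²·0.86 + 0.5²·3.5²·0.61] + 11.088 = 180.198 + 11.088 = 191.286.
Reliability = 191.286 / 221.511 = 0.864.

0.864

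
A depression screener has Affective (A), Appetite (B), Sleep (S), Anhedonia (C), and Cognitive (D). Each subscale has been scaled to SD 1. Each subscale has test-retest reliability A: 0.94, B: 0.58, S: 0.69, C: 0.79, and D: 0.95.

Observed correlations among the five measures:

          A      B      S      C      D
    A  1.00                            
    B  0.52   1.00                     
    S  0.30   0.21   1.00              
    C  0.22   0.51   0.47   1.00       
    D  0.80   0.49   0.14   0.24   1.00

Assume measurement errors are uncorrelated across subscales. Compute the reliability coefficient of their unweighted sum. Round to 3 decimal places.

Var(A+B+S+C+D) = 5 + 2·[0.52 + 0.30 + 0.22 + 0.80 + 0.21 + 0.51 + 0.49 + 0.47 + 0.14 + 0.24] = 5 + 7.8 = 12.8.
Under uncorrelated errors the observed covariances equal the true-score covariances, so only the own-variance terms attenuate.
True-score variance = [0.94 + 0.58 + 0.69 + 0.79 + 0.95] + 7.8 = 3.95 + 7.8 = 11.75.
Reliability = 11.75 / 12.8 = 0.918.

0.918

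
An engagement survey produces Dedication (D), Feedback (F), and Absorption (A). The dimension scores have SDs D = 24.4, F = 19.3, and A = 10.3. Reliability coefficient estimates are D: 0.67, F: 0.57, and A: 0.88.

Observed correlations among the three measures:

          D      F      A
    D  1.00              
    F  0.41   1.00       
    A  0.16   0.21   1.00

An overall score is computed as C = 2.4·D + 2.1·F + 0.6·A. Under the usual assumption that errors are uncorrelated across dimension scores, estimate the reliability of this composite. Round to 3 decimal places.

0.747

Var(C) = 2.4²·24.4² + 2.1²·19.3² + 0.6²·10.3² + 2·[5.04·24.4·19.3·0.41 + 1.44·24.4·10.3·0.16 + 1.26·19.3·10.3·0.21] = 5110.15 + 2167.23 = 7277.37.
Because errors are independent across components, Cov(Tᵢ,Tⱼ) = Cov(Xᵢ,Xⱼ); the off-diagonal part of the true-score variance is the same as above.
True-score variance = [2.4²·24.4²·0.67 + 2.1²·19.3²·0.57 + 0.6²·10.3²·0.88] + 2167.23 = 3267.55 + 2167.23 = 5434.78.
Reliability = 5434.78 / 7277.37 = 0.747.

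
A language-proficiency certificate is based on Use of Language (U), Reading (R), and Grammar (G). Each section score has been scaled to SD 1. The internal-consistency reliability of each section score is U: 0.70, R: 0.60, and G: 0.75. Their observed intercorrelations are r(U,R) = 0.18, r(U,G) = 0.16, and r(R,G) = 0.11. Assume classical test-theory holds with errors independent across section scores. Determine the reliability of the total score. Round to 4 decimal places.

0.7564

Var(U+R+G) = 3 + 2·[0.18 + 0.16 + 0.11] = 3 + 0.9 = 3.9.
Under uncorrelated errors the observed covariances equal the true-score covariances, so only the own-variance terms attenuate.
True-score variance = [0.70 + 0.60 + 0.75] + 0.9 = 2.05 + 0.9 = 2.95.
Reliability = 2.95 / 3.9 = 0.7564.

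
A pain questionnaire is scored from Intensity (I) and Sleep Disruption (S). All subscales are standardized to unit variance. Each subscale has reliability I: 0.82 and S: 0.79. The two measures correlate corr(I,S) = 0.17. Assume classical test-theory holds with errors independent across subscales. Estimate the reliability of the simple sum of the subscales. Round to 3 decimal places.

Var(I+S) = 2 + 2·[0.17] = 2 + 0.34 = 2.34.
Under uncorrelated errors the observed covariances equal the true-score covariances, so only the own-variance terms attenuate.
True-score variance = [0.82 + 0.79] + 0.34 = 1.61 + 0.34 = 1.95.
Reliability = 1.95 / 2.34 = 0.833.

0.833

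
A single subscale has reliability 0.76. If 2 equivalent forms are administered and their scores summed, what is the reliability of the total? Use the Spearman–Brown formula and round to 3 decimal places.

ρ_k = kρ / (1 + (k−1)ρ) = 2·0.76 / (1 + 1·0.76) = 1.520 / 1.760 = 0.864.

0.864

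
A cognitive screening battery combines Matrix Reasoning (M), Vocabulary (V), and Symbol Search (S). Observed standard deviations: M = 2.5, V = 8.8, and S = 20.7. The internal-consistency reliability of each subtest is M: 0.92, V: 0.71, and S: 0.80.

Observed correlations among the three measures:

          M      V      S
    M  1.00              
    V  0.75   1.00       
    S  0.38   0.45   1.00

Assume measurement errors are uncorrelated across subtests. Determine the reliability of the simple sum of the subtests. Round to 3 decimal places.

0.855

Var(M+V+S) = 2.5² + 8.8² + 20.7² + 2·[2.5·8.8·0.75 + 2.5·20.7·0.38 + 8.8·20.7·0.45] = 512.18 + 236.274 = 748.454.
Because errors are independent across components, Cov(Tᵢ,Tⱼ) = Cov(Xᵢ,Xⱼ); the off-diagonal part of the true-score variance is the same as above.
True-score variance = [2.5²·0.92 + 8.8²·0.71 + 20.7²·0.80] + 236.274 = 403.524 + 236.274 = 639.798.
Reliability = 639.798 / 748.454 = 0.855.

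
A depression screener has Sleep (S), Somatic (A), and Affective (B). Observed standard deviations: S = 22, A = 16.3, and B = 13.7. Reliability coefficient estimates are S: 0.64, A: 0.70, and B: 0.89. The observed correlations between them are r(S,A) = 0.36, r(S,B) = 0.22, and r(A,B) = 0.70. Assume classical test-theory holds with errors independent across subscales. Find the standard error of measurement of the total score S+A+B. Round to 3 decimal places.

Var(total) = 937.38 + 703.442 = 1640.82.
True-score variance = 662.787 + 703.442 = 1366.23, so reliability = 0.8326.
Error variance = 1640.82 − 1366.23 = 274.593; SEM = √274.593 = 16.571.

16.571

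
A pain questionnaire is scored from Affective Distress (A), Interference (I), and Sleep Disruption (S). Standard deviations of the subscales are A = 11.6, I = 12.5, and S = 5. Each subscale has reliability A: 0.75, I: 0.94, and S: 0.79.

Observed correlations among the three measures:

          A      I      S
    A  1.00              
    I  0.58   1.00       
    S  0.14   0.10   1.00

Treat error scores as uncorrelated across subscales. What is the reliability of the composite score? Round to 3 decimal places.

0.906

Var(A+I+S) = 11.6² + 12.5² + 5² + 2·[11.6·12.5·0.58 + 11.6·5·0.14 + 12.5·5·0.10] = 315.81 + 196.94 = 512.75.
Under uncorrelated errors the observed covariances equal the true-score covariances, so only the own-variance terms attenuate.
True-score variance = [11.6²·0.75 + 12.5²·0.94 + 5²·0.79] + 196.94 = 267.545 + 196.94 = 464.485.
Reliability = 464.485 / 512.75 = 0.906.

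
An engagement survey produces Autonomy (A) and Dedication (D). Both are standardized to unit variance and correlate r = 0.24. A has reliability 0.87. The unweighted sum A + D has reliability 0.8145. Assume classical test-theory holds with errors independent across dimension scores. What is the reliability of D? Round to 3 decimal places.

Var(A+D) = 2 + 2·0.24 = 2.480.
True-score variance = ρ_A + ρ_D + 2·0.24, so 0.8145 = (0.87 + ρ_D + 0.48) / 2.480.
ρ_D = 0.8145·2.480 − 0.87 − 0.48 = 0.670.

0.670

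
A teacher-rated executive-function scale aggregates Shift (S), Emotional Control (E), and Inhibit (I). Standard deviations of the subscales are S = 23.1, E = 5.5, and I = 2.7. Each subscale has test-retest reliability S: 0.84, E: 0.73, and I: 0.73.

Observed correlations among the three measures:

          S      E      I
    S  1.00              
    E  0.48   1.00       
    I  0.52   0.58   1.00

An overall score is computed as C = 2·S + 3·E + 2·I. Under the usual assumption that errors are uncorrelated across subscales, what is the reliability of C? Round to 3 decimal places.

0.880

Var(C) = 2²·23.1² + 3²·5.5² + 2²·2.7² + 2·[6·23.1·5.5·0.48 + 4·23.1·2.7·0.52 + 6·5.5·2.7·0.58] = 2435.85 + 1094.62 = 3530.47.
Because errors are independent across components, Cov(Tᵢ,Tⱼ) = Cov(Xᵢ,Xⱼ); the off-diagonal part of the true-score variance is the same as above.
True-score variance = [2²·23.1²·0.84 + 3²·5.5²·0.73 + 2²·2.7²·0.73] + 1094.62 = 2012.96 + 1094.62 = 3107.58.
Reliability = 3107.58 / 3530.47 = 0.880.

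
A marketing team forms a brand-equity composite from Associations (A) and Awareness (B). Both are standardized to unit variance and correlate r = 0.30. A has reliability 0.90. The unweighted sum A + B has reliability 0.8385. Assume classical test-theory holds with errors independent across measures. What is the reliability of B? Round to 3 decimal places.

0.680

Var(A+B) = 2 + 2·0.30 = 2.600.
True-score variance = ρ_A + ρ_B + 2·0.30, so 0.8385 = (0.90 + ρ_B + 0.60) / 2.600.
ρ_B = 0.8385·2.600 − 0.90 − 0.60 = 0.680.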